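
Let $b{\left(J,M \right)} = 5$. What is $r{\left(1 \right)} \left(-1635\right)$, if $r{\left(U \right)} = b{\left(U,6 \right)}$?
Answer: $-8175$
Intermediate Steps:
$r{\left(U \right)} = 5$
$r{\left(1 \right)} \left(-1635\right) = 5 \left(-1635\right) = -8175$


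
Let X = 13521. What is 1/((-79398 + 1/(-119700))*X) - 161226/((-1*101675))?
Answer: 6905996445250242282/4355173414854284225 ≈ 1.5857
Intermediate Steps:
1/((-79398 + 1/(-119700))*X) - 161226/((-1*101675)) = 1/(-79398 + 1/(-119700)*13521) - 161226/((-1*101675)) = (1/13521)/(-79398 - 1/119700) - 161226/(-101675) = (1/13521)/(-9503940601/119700) - 161226*(-1/101675) = -119700/9503940601*1/13521 + 161226/101675 = -39900/42834260288707 + 161226/101675 = 6905996445250242282/4355173414854284225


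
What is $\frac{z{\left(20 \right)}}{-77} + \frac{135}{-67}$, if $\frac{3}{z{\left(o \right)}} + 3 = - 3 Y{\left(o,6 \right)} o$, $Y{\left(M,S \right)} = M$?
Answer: $- \frac{4168328}{2068759} \approx -2.0149$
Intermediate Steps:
$z{\left(o \right)} = \frac{3}{-3 - 3 o^{2}}$ ($z{\left(o \right)} = \frac{3}{-3 + - 3 o o} = \frac{3}{-3 - 3 o^{2}}$)
$\frac{z{\left(20 \right)}}{-77} + \frac{135}{-67} = \frac{\left(-1\right) \frac{1}{1 + 20^{2}}}{-77} + \frac{135}{-67} = - \frac{1}{1 + 400} \left(- \frac{1}{77}\right) + 135 \left(- \frac{1}{67}\right) = - \frac{1}{401} \left(- \frac{1}{77}\right) - \frac{135}{67} = \left(-1\right) \frac{1}{401} \left(- \frac{1}{77}\right) - \frac{135}{67} = \left(- \frac{1}{401}\right) \left(- \frac{1}{77}\right) - \frac{135}{67} = \frac{1}{30877} - \frac{135}{67} = - \frac{4168328}{2068759}$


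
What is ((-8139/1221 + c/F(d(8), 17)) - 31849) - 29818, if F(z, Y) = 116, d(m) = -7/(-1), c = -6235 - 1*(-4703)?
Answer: -728090159/11803 ≈ -61687.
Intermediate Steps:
c = -1532 (c = -6235 + 4703 = -1532)
d(m) = 7 (d(m) = -7*(-1) = 7)
((-8139/1221 + c/F(d(8), 17)) - 31849) - 29818 = ((-8139/1221 - 1532/116) - 31849) - 29818 = ((-8139*1/1221 - 1532*1/116) - 31849) - 29818 = ((-2713/407 - 383/29) - 31849) - 29818 = (-234558/11803 - 31849) - 29818 = -376148305/11803 - 29818 = -728090159/11803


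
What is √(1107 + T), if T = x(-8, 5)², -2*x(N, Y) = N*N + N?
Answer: √1891 ≈ 43.486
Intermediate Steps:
x(N, Y) = -N/2 - N²/2 (x(N, Y) = -(N*N + N)/2 = -(N² + N)/2 = -(N + N²)/2 = -N/2 - N²/2)
T = 784 (T = (-½*(-8)*(1 - 8))² = (-½*(-8)*(-7))² = (-28)² = 784)
√(1107 + T) = √(1107 + 784) = √1891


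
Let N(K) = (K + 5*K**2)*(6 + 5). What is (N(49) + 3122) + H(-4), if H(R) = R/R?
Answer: 135717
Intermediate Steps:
H(R) = 1
N(K) = 11*K + 55*K**2 (N(K) = (K + 5*K**2)*11 = 11*K + 55*K**2)
(N(49) + 3122) + H(-4) = (11*49*(1 + 5*49) + 3122) + 1 = (11*49*(1 + 245) + 3122) + 1 = (11*49*246 + 3122) + 1 = (132594 + 3122) + 1 = 135716 + 1 = 135717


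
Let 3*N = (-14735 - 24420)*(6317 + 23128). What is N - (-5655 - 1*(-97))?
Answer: -384300767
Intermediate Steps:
N = -384306325 (N = ((-14735 - 24420)*(6317 + 23128))/3 = (-39155*29445)/3 = (⅓)*(-1152918975) = -384306325)
N - (-5655 - 1*(-97)) = -384306325 - (-5655 - 1*(-97)) = -384306325 - (-5655 + 97) = -384306325 - 1*(-5558) = -384306325 + 5558 = -384300767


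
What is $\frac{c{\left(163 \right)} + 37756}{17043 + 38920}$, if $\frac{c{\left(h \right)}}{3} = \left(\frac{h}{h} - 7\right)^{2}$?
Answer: $\frac{37864}{55963} \approx 0.67659$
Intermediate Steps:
$c{\left(h \right)} = 108$ ($c{\left(h \right)} = 3 \left(\frac{h}{h} - 7\right)^{2} = 3 \left(1 - 7\right)^{2} = 3 \left(-6\right)^{2} = 3 \cdot 36 = 108$)
$\frac{c{\left(163 \right)} + 37756}{17043 + 38920} = \frac{108 + 37756}{17043 + 38920} = \frac{37864}{55963}$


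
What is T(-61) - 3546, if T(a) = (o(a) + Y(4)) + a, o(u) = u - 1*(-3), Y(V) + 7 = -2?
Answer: -3674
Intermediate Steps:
Y(V) = -9 (Y(V) = -7 - 2 = -9)
o(u) = 3 + u (o(u) = u + 3 = 3 + u)
T(a) = -6 + 2*a (T(a) = ((3 + a) - 9) + a = (-6 + a) + a = -6 + 2*a)
T(-61) - 3546 = (-6 + 2*(-61)) - 3546 = (-6 - 122) - 3546 = -128 - 3546 = -3674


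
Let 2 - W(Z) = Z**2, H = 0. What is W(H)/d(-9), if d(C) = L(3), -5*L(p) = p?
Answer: -10/3 ≈ -3.3333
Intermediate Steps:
L(p) = -p/5
d(C) = -3/5 (d(C) = -1/5*3 = -3/5)
W(Z) = 2 - Z**2
W(H)/d(-9) = (2 - 1*0**2)/(-3/5) = (2 - 1*0)*(-5/3) = (2 + 0)*(-5/3) = 2*(-5/3) = -10/3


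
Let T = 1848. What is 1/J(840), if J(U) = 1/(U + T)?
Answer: 2688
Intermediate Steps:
J(U) = 1/(1848 + U) (J(U) = 1/(U + 1848) = 1/(1848 + U))
1/J(840) = 1/(1/(1848 + 840)) = 1/(1/2688) = 2688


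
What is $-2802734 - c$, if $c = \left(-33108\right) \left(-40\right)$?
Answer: $-4127054$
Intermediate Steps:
$c = 1324320$
$-2802734 - c = -2802734 - 1324320 = -4127054$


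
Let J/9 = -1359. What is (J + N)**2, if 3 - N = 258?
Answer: 155900196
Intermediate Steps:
N = -255 (N = 3 - 1*258 = 3 - 258 = -255)
J = -12231 (J = 9*(-1359) = -12231)
(J + N)**2 = (-12231 - 255)**2 = (-12486)**2 = 155900196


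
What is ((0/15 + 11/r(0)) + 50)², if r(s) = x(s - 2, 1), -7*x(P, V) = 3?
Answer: 5329/9 ≈ 592.11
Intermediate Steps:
x(P, V) = -3/7 (x(P, V) = -⅐*3 = -3/7)
r(s) = -3/7
((0/15 + 11/r(0)) + 50)² = ((0/15 + 11/(-3/7)) + 50)² = ((0*(1/15) + 11*(-7/3)) + 50)² = ((0 - 77/3) + 50)² = (-77/3 + 50)² = (73/3)² = 5329/9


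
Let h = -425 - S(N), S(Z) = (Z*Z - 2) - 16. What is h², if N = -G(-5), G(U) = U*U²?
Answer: 257025024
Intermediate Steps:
G(U) = U³
N = 125 (N = -1*(-5)³ = -1*(-125) = 125)
S(Z) = -18 + Z² (S(Z) = (Z² - 2) - 16 = (-2 + Z²) - 16 = -18 + Z²)
h = -16032 (h = -425 - (-18 + 125²) = -425 - (-18 + 15625) = -425 - 1*15607 = -425 - 15607 = -16032)
h² = (-16032)² = 257025024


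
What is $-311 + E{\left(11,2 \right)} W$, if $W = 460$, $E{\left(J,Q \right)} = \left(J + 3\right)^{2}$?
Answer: $89849$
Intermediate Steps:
$E{\left(J,Q \right)} = \left(3 + J\right)^{2}$
$-311 + E{\left(11,2 \right)} W = -311 + \left(3 + 11\right)^{2} \cdot 460 = -311 + 14^{2} \cdot 460 = -311 + 196 \cdot 460 = -311 + 90160 = 89849$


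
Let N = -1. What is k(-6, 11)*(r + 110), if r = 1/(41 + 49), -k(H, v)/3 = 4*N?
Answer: 19802/15 ≈ 1320.1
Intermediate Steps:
k(H, v) = 12 (k(H, v) = -12*(-1) = -3*(-4) = 12)
r = 1/90 ≈ 0.011111
k(-6, 11)*(r + 110) = 12*(1/90 + 110) = 12*(9901/90) = 19802/15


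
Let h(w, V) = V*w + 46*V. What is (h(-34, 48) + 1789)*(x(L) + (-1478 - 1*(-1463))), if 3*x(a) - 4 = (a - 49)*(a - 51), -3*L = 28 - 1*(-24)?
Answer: 95607490/27 ≈ 3.5410e+6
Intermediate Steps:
L = -52/3 (L = -(28 - 1*(-24))/3 = -(28 + 24)/3 = -⅓*52 = -52/3 ≈ -17.333)
h(w, V) = 46*V + V*w
x(a) = 4/3 + (-51 + a)*(-49 + a)/3 (x(a) = 4/3 + ((a - 49)*(a - 51))/3 = 4/3 + ((-49 + a)*(-51 + a))/3 = 4/3 + ((-51 + a)*(-49 + a))/3 = 4/3 + (-51 + a)*(-49 + a)/3)
(h(-34, 48) + 1789)*(x(L) + (-1478 - 1*(-1463))) = (48*(46 - 34) + 1789)*((2503/3 - 100/3*(-52/3) + (-52/3)²/3) + (-1478 - 1*(-1463))) = (48*12 + 1789)*((2503/3 + 5200/9 + (⅓)*(2704/9)) + (-1478 + 1463)) = (576 + 1789)*((2503/3 + 5200/9 + 2704/27) - 15) = 2365*(40831/27 - 15) = 2365*(40426/27) = 95607490/27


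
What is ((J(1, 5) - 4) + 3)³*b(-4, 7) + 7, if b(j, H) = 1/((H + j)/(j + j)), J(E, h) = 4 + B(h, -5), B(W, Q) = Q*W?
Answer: 85205/3 ≈ 28402.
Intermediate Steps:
J(E, h) = 4 - 5*h
b(j, H) = 2*j/(H + j) (b(j, H) = 1/((H + j)/((2*j))) = 1/((H + j)*(1/(2*j))) = 1/((H + j)/(2*j)) = 2*j/(H + j))
((J(1, 5) - 4) + 3)³*b(-4, 7) + 7 = (((4 - 5*5) - 4) + 3)³*(2*(-4)/(7 - 4)) + 7 = (((4 - 25) - 4) + 3)³*(2*(-4)/3) + 7 = ((-21 - 4) + 3)³*(2*(-4)*(⅓)) + 7 = (-25 + 3)³*(-8/3) + 7 = (-22)³*(-8/3) + 7 = -10648*(-8/3) + 7 = 85184/3 + 7 = 85205/3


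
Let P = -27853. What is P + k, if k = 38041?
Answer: 10188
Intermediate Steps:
P + k = -27853 + 38041 = 10188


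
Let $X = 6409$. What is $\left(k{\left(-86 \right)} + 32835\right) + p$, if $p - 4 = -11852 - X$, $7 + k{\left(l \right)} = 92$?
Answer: $14663$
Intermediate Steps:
$k{\left(l \right)} = 85$ ($k{\left(l \right)} = -7 + 92 = 85$)
$p = -18257$ ($p = 4 - 18261 = -18257$)
$\left(k{\left(-86 \right)} + 32835\right) + p = \left(85 + 32835\right) - 18257 = 32920 - 18257 = 14663$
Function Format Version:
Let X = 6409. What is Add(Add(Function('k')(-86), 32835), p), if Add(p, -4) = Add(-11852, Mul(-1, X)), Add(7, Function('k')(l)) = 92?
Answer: 14663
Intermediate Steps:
Function('k')(l) = 85 (Function('k')(l) = Add(-7, 92) = 85)
p = -18257 (p = Add(4, Add(-11852, Mul(-1, 6409))) = Add(4, Add(-11852, -6409)) = Add(4, -18261) = -18257)
Add(Add(Function('k')(-86), 32835), p) = Add(Add(85, 32835), -18257) = Add(32920, -18257) = 14663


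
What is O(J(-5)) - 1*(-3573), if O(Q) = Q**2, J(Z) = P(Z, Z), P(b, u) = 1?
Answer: 3574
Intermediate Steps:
J(Z) = 1
O(J(-5)) - 1*(-3573) = 1**2 - 1*(-3573) = 1 + 3573 = 3574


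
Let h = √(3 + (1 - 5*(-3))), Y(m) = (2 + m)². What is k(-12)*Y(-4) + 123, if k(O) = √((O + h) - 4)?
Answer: 123 + 4*√(-16 + √19) ≈ 123.0 + 13.648*I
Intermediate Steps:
h = √19 (h = √(3 + (1 + 15)) = √(3 + 16) = √19 ≈ 4.3589)
k(O) = √(-4 + O + √19) (k(O) = √((O + √19) - 4) = √(-4 + O + √19))
k(-12)*Y(-4) + 123 = √(-4 - 12 + √19)*(2 - 4)² + 123 = √(-16 + √19)*(-2)² + 123 = √(-16 + √19)*4 + 123 = 4*√(-16 + √19) + 123 = 123 + 4*√(-16 + √19)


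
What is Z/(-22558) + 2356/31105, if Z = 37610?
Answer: -558356201/350833295 ≈ -1.5915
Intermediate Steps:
Z/(-22558) + 2356/31105 = 37610/(-22558) + 2356/31105 = 37610*(-1/22558) + 2356*(1/31105) = -18805/11279 + 2356/31105 = -558356201/350833295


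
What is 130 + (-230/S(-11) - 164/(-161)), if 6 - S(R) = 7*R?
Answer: 1713772/13363 ≈ 128.25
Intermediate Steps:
S(R) = 6 - 7*R
130 + (-230/S(-11) - 164/(-161)) = 130 + (-230/(6 - 7*(-11)) - 164/(-161)) = 130 + (-230/(6 + 77) - 164*(-1/161)) = 130 + (-230/83 + 164/161) = 130 - 23418/13363 = 1713772/13363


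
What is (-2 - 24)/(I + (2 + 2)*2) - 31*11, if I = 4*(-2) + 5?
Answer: -1731/5 ≈ -346.20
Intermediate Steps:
I = -3 (I = -8 + 5 = -3)
(-2 - 24)/(I + (2 + 2)*2) - 31*11 = (-2 - 24)/(-3 + (2 + 2)*2) - 31*11 = -26/(-3 + 4*2) - 341 = -26/(-3 + 8) - 341 = -26/5 - 341 = -1731/5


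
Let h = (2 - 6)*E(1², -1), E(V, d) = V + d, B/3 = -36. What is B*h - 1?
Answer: -1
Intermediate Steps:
B = -108 (B = 3*(-36) = -108)
h = 0 (h = (2 - 6)*(1² - 1) = -4*(1 - 1) = -4*0 = 0)
B*h - 1 = -108*0 - 1 = 0 - 1 = -1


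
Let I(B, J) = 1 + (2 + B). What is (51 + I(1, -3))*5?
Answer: 275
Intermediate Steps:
I(B, J) = 3 + B
(51 + I(1, -3))*5 = (51 + (3 + 1))*5 = (51 + 4)*5 = 55*5 = 275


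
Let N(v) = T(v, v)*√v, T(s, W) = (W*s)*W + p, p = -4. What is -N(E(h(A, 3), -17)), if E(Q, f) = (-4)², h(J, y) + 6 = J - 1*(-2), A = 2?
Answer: -16368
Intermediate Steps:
T(s, W) = -4 + s*W² (T(s, W) = (W*s)*W - 4 = s*W² - 4 = -4 + s*W²)
h(J, y) = -4 + J (h(J, y) = -6 + (J - 1*(-2)) = -6 + (J + 2) = -6 + (2 + J) = -4 + J)
E(Q, f) = 16
N(v) = √v*(-4 + v³) (N(v) = (-4 + v*v²)*√v = (-4 + v³)*√v = √v*(-4 + v³))
-N(E(h(A, 3), -17)) = -√16*(-4 + 16³) = -4*(-4 + 4096) = -4*4092 = -1*16368 = -16368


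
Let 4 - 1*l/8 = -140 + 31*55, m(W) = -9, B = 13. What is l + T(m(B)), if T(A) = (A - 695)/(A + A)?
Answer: -112040/9 ≈ -12449.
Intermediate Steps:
l = -12488 (l = 32 - 8*(-140 + 31*55) = 32 - 8*(-140 + 1705) = 32 - 8*1565 = 32 - 12520 = -12488)
T(A) = (-695 + A)/(2*A) (T(A) = (-695 + A)/((2*A)) = (-695 + A)*(1/(2*A)) = (-695 + A)/(2*A))
l + T(m(B)) = -12488 + (1/2)*(-695 - 9)/(-9) = -12488 + (1/2)*(-1/9)*(-704) = -12488 + 352/9 = -112040/9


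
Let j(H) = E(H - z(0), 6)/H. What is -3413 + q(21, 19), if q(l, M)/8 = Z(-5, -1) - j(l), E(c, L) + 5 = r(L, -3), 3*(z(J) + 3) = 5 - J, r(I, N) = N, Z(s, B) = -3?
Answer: -72113/21 ≈ -3434.0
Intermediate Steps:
z(J) = -4/3 - J/3 (z(J) = -3 + (5 - J)/3 = -3 + (5/3 - J/3) = -4/3 - J/3)
E(c, L) = -8 (E(c, L) = -5 - 3 = -8)
j(H) = -8/H
q(l, M) = -24 + 64/l (q(l, M) = 8*(-3 - (-8)/l) = 8*(-3 + 8/l) = -24 + 64/l)
-3413 + q(21, 19) = -3413 + (-24 + 64/21) = -3413 - 440/21 = -72113/21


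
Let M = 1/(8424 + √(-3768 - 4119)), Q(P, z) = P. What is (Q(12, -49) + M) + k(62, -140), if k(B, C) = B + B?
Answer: 3217384864/23657221 - I*√7887/70971663 ≈ 136.0 - 1.2513e-6*I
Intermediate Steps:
k(B, C) = 2*B
M = 1/(8424 + I*√7887) (M = 1/(8424 + √(-7887)) = 1/(8424 + I*√7887) ≈ 0.0001187 - 1.251e-6*I)
(Q(12, -49) + M) + k(62, -140) = (12 + (2808/23657221 - I*√7887/70971663)) + 2*62 = (283889460/23657221 - I*√7887/70971663) + 124 = 3217384864/23657221 - I*√7887/70971663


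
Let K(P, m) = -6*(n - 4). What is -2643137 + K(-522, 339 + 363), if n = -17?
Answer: -2643011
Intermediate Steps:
K(P, m) = 126 (K(P, m) = -6*(-17 - 4) = -6*(-21) = 126)
-2643137 + K(-522, 339 + 363) = -2643137 + 126 = -2643011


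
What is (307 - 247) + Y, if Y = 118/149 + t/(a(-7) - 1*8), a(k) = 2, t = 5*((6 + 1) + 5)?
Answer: 7568/149 ≈ 50.792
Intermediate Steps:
t = 60 (t = 5*(7 + 5) = 5*12 = 60)
Y = -1372/149 (Y = 118/149 + 60/(2 - 1*8) = 118*(1/149) + 60/(2 - 8) = 118/149 + 60/(-6) = 118/149 + 60*(-1/6) = 118/149 - 10 = -1372/149 ≈ -9.2081)
(307 - 247) + Y = (307 - 247) - 1372/149 = 60 - 1372/149 = 7568/149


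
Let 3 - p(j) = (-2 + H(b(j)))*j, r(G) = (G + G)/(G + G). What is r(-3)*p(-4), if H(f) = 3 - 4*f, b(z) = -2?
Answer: 39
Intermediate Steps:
r(G) = 1 (r(G) = (2*G)/((2*G)) = (2*G)*(1/(2*G)) = 1)
p(j) = 3 - 9*j (p(j) = 3 - (-2 + (3 - 4*(-2)))*j = 3 - (-2 + (3 + 8))*j = 3 - (-2 + 11)*j = 3 - 9*j)
r(-3)*p(-4) = 1*(3 - 9*(-4)) = 1*(3 + 36) = 1*39 = 39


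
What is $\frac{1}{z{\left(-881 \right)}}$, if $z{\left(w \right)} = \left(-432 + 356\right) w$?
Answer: $\frac{1}{66956} \approx 1.4935 \cdot 10^{-5}$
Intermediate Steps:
$z{\left(w \right)} = - 76 w$
$\frac{1}{z{\left(-881 \right)}} = \frac{1}{\left(-76\right) \left(-881\right)} = \frac{1}{66956}$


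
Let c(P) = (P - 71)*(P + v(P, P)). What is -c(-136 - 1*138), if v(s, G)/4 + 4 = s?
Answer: -478170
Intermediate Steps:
v(s, G) = -16 + 4*s
c(P) = (-71 + P)*(-16 + 5*P) (c(P) = (P - 71)*(P + (-16 + 4*P)) = (-71 + P)*(-16 + 5*P))
-c(-136 - 1*138) = -(1136 - 371*(-136 - 1*138) + 5*(-136 - 1*138)²) = -(1136 - 371*(-136 - 138) + 5*(-136 - 138)²) = -(1136 - 371*(-274) + 5*(-274)²) = -(1136 + 101654 + 5*75076) = -(1136 + 101654 + 375380) = -1*478170 = -478170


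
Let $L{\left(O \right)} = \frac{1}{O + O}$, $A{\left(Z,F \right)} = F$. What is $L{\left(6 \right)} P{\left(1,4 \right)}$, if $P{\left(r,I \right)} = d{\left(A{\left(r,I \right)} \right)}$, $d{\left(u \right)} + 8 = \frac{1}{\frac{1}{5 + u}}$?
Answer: $\frac{1}{12} \approx 0.083333$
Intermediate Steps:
$d{\left(u \right)} = -3 + u$ ($d{\left(u \right)} = -8 + \frac{1}{\frac{1}{5 + u}} = -8 + \left(5 + u\right) = -3 + u$)
$P{\left(r,I \right)} = -3 + I$
$L{\left(O \right)} = \frac{1}{2 O}$
$L{\left(6 \right)} P{\left(1,4 \right)} = \frac{1}{2 \cdot 6} \left(-3 + 4\right) = \frac{1}{2} \cdot \frac{1}{6} \cdot 1 = \frac{1}{12} \cdot 1 = \frac{1}{12}$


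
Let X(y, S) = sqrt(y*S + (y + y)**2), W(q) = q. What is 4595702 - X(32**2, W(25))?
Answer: 4595702 - 32*sqrt(4121) ≈ 4.5936e+6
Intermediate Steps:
X(y, S) = sqrt(4*y**2 + S*y) (X(y, S) = sqrt(S*y + (2*y)**2) = sqrt(S*y + 4*y**2) = sqrt(4*y**2 + S*y))
4595702 - X(32**2, W(25)) = 4595702 - sqrt(32**2*(25 + 4*32**2)) = 4595702 - sqrt(1024*(25 + 4*1024)) = 4595702 - sqrt(1024*(25 + 4096)) = 4595702 - sqrt(1024*4121) = 4595702 - sqrt(4219904) = 4595702 - 32*sqrt(4121)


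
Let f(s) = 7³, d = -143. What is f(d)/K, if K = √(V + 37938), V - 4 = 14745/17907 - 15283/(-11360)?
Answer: 1372*√10903975851996626930/2572912123907 ≈ 1.7608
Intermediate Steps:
V = 418289987/67807840 (V = 4 + (14745/17907 - 15283/(-11360)) = 4 + (14745*(1/17907) - 15283*(-1/11360)) = 4 + (4915/5969 + 15283/11360) = 4 + 147058627/67807840 = 418289987/67807840 ≈ 6.1688)
f(s) = 343
K = √10903975851996626930/16951960 (K = √(418289987/67807840 + 37938) = √(2572912123907/67807840) = √10903975851996626930/16951960 ≈ 194.79)
f(d)/K = 343/((√10903975851996626930/16951960)) = 343*(4*√10903975851996626930/2572912123907) = 1372*√10903975851996626930/2572912123907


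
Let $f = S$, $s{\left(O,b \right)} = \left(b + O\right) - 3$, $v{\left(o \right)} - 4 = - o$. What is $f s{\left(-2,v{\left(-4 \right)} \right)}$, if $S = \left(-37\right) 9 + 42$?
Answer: $-873$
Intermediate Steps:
$v{\left(o \right)} = 4 - o$
$s{\left(O,b \right)} = -3 + O + b$ ($s{\left(O,b \right)} = \left(O + b\right) - 3 = -3 + O + b$)
$S = -291$ ($S = -333 + 42 = -291$)
$f = -291$
$f s{\left(-2,v{\left(-4 \right)} \right)} = - 291 \left(-3 - 2 + \left(4 - -4\right)\right) = - 291 \left(-3 - 2 + \left(4 + 4\right)\right) = - 291 \left(-3 - 2 + 8\right) = \left(-291\right) 3 = -873$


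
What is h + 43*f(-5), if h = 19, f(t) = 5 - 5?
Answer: 19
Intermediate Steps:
f(t) = 0
h + 43*f(-5) = 19 + 43*0 = 19 + 0 = 19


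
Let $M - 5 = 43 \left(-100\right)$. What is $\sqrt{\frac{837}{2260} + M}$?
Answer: $\frac{i \sqrt{5483812595}}{1130} \approx 65.533 i$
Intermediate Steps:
$M = -4295$ ($M = 5 + 43 \left(-100\right) = 5 - 4300 = -4295$)
$\sqrt{\frac{837}{2260} + M} = \sqrt{\frac{837}{2260} - 4295} = \sqrt{- \frac{9705863}{2260}} = \frac{i \sqrt{5483812595}}{1130}$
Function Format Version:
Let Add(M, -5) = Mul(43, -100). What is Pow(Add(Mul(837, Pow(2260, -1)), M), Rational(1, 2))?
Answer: Mul(Rational(1, 1130), I, Pow(5483812595, Rational(1, 2))) ≈ Mul(65.533, I)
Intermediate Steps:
M = -4295 (M = Add(5, Mul(43, -100)) = Add(5, -4300) = -4295)
Pow(Add(Mul(837, Pow(2260, -1)), M), Rational(1, 2)) = Pow(Add(Mul(837, Pow(2260, -1)), -4295), Rational(1, 2)) = Pow(Add(Mul(837, Rational(1, 2260)), -4295), Rational(1, 2)) = Pow(Add(Rational(837, 2260), -4295), Rational(1, 2)) = Pow(Rational(-9705863, 2260), Rational(1, 2)) = Mul(Rational(1, 1130), I, Pow(5483812595, Rational(1, 2)))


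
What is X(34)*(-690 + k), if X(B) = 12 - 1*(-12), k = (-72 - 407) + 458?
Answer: -17064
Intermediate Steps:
k = -21 (k = -479 + 458 = -21)
X(B) = 24 (X(B) = 12 + 12 = 24)
X(34)*(-690 + k) = 24*(-690 - 21) = 24*(-711) = -17064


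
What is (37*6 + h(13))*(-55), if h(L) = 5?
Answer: -12485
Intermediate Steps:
(37*6 + h(13))*(-55) = (37*6 + 5)*(-55) = (222 + 5)*(-55) = 227*(-55) = -12485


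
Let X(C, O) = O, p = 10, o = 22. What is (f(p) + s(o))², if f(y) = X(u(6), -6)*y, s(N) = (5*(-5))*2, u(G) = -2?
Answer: 12100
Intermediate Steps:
s(N) = -50 (s(N) = -25*2 = -50)
f(y) = -6*y
(f(p) + s(o))² = (-6*10 - 50)² = (-60 - 50)² = (-110)² = 12100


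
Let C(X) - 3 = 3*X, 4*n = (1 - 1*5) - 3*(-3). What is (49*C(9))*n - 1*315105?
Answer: -626535/2 ≈ -3.1327e+5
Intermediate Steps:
n = 5/4 (n = ((1 - 1*5) - 3*(-3))/4 = ((1 - 5) + 9)/4 = (-4 + 9)/4 = (1/4)*5 = 5/4 ≈ 1.2500)
C(X) = 3 + 3*X
(49*C(9))*n - 1*315105 = (49*(3 + 3*9))*(5/4) - 1*315105 = (49*(3 + 27))*(5/4) - 315105 = (49*30)*(5/4) - 315105 = 1470*(5/4) - 315105 = 3675/2 - 315105 = -626535/2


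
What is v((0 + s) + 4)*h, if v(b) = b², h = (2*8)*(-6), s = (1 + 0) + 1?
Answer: -3456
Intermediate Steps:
s = 2 (s = 1 + 1 = 2)
h = -96 (h = 16*(-6) = -96)
v((0 + s) + 4)*h = ((0 + 2) + 4)²*(-96) = (2 + 4)²*(-96) = 6²*(-96) = 36*(-96) = -3456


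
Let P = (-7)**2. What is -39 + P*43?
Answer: 2068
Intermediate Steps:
P = 49
-39 + P*43 = -39 + 49*43 = -39 + 2107 = 2068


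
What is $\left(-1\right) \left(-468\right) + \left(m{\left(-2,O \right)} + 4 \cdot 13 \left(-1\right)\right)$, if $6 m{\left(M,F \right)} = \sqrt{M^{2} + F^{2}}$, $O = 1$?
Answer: $416 + \frac{\sqrt{5}}{6} \approx 416.37$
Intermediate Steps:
$m{\left(M,F \right)} = \frac{\sqrt{F^{2} + M^{2}}}{6}$ ($m{\left(M,F \right)} = \frac{\sqrt{M^{2} + F^{2}}}{6} = \frac{\sqrt{F^{2} + M^{2}}}{6}$)
$\left(-1\right) \left(-468\right) + \left(m{\left(-2,O \right)} + 4 \cdot 13 \left(-1\right)\right) = \left(-1\right) \left(-468\right) + \left(\frac{\sqrt{1^{2} + \left(-2\right)^{2}}}{6} + 4 \cdot 13 \left(-1\right)\right) = 468 + \left(\frac{\sqrt{1 + 4}}{6} + 52 \left(-1\right)\right) = 468 - \left(52 - \frac{\sqrt{5}}{6}\right) = 416 + \frac{\sqrt{5}}{6}$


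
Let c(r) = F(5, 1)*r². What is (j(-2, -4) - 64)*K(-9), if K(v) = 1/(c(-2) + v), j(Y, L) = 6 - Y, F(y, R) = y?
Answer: -56/11 ≈ -5.0909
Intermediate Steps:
c(r) = 5*r²
K(v) = 1/(20 + v) (K(v) = 1/(5*(-2)² + v) = 1/(5*4 + v) = 1/(20 + v))
(j(-2, -4) - 64)*K(-9) = ((6 - 1*(-2)) - 64)/(20 - 9) = ((6 + 2) - 64)/11 = (8 - 64)*(1/11) = -56*1/11 = -56/11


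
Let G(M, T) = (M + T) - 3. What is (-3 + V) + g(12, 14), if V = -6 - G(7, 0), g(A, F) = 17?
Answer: 4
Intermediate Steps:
G(M, T) = -3 + M + T
V = -10 (V = -6 - (-3 + 7 + 0) = -6 - 1*4 = -6 - 4 = -10)
(-3 + V) + g(12, 14) = (-3 - 10) + 17 = -13 + 17 = 4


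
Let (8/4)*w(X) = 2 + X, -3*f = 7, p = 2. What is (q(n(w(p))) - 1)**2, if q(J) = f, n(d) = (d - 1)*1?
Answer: 100/9 ≈ 11.111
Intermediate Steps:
f = -7/3 (f = -1/3*7 = -7/3 ≈ -2.3333)
w(X) = 1 + X/2 (w(X) = (2 + X)/2 = 1 + X/2)
n(d) = -1 + d (n(d) = (-1 + d)*1 = -1 + d)
q(J) = -7/3
(q(n(w(p))) - 1)**2 = (-7/3 - 1)**2 = (-10/3)**2 = 100/9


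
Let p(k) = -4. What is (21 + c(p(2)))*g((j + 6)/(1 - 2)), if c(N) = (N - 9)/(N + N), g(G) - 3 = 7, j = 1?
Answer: 905/4 ≈ 226.25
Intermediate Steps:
g(G) = 10 (g(G) = 3 + 7 = 10)
c(N) = (-9 + N)/(2*N) (c(N) = (-9 + N)/((2*N)) = (-9 + N)*(1/(2*N)) = (-9 + N)/(2*N))
(21 + c(p(2)))*g((j + 6)/(1 - 2)) = (21 + (½)*(-9 - 4)/(-4))*10 = (21 + (½)*(-¼)*(-13))*10 = (21 + 13/8)*10 = (181/8)*10 = 905/4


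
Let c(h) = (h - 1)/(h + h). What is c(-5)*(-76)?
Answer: -228/5 ≈ -45.600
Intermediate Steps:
c(h) = (-1 + h)/(2*h) (c(h) = (-1 + h)/((2*h)) = (-1 + h)*(1/(2*h)) = (-1 + h)/(2*h))
c(-5)*(-76) = ((1/2)*(-1 - 5)/(-5))*(-76) = ((1/2)*(-1/5)*(-6))*(-76) = (3/5)*(-76) = -228/5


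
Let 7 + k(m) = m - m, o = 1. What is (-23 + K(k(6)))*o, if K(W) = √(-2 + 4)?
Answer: -23 + √2 ≈ -21.586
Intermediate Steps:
k(m) = -7 (k(m) = -7 + (m - m) = -7 + 0 = -7)
K(W) = √2
(-23 + K(k(6)))*o = (-23 + √2)*1 = -23 + √2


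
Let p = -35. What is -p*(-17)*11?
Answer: -6545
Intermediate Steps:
-p*(-17)*11 = -(-35*(-17))*11 = -595*11 = -1*6545 = -6545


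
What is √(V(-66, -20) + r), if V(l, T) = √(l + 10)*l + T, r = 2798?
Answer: √(2778 - 132*I*√14) ≈ 52.913 - 4.6671*I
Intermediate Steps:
V(l, T) = T + l*√(10 + l) (V(l, T) = √(10 + l)*l + T = l*√(10 + l) + T = T + l*√(10 + l))
√(V(-66, -20) + r) = √((-20 - 66*√(10 - 66)) + 2798) = √((-20 - 132*I*√14) + 2798) = √(2778 - 132*I*√14)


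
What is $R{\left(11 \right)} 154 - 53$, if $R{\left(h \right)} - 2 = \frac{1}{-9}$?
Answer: $\frac{2141}{9} \approx 237.89$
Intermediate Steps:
$R{\left(h \right)} = \frac{17}{9}$ ($R{\left(h \right)} = 2 + \frac{1}{-9} = 2 - \frac{1}{9} = \frac{17}{9}$)
$R{\left(11 \right)} 154 - 53 = \frac{17}{9} \cdot 154 - 53 = \frac{2618}{9} - 53 = \frac{2141}{9}$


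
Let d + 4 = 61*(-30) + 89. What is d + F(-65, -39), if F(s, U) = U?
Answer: -1784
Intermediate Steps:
d = -1745 (d = -4 + (61*(-30) + 89) = -4 + (-1830 + 89) = -4 - 1741 = -1745)
d + F(-65, -39) = -1745 - 39 = -1784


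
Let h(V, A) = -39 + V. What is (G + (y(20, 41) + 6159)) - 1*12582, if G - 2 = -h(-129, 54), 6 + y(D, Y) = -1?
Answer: -6260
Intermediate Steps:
y(D, Y) = -7 (y(D, Y) = -6 - 1 = -7)
G = 170 (G = 2 - (-39 - 129) = 2 - 1*(-168) = 2 + 168 = 170)
(G + (y(20, 41) + 6159)) - 1*12582 = (170 + (-7 + 6159)) - 1*12582 = (170 + 6152) - 12582 = 6322 - 12582 = -6260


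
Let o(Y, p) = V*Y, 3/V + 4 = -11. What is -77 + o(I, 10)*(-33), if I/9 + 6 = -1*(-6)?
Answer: -77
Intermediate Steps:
V = -⅕ (V = 3/(-4 - 11) = 3/(-15) = 3*(-1/15) = -⅕ ≈ -0.20000)
I = 0 (I = -54 + 9*(-1*(-6)) = -54 + 9*6 = -54 + 54 = 0)
o(Y, p) = -Y/5
-77 + o(I, 10)*(-33) = -77 - ⅕*0*(-33) = -77 + 0*(-33) = -77 + 0 = -77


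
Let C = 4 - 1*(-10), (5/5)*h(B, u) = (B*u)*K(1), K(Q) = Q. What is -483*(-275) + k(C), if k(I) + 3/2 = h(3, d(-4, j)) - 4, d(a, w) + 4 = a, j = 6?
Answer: 265591/2 ≈ 1.3280e+5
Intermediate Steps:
d(a, w) = -4 + a
h(B, u) = B*u (h(B, u) = (B*u)*1 = B*u)
C = 14 (C = 4 + 10 = 14)
k(I) = -59/2 (k(I) = -3/2 + (3*(-4 - 4) - 4) = -3/2 + (3*(-8) - 4) = -3/2 + (-24 - 4) = -3/2 - 28 = -59/2)
-483*(-275) + k(C) = -483*(-275) - 59/2 = 132825 - 59/2 = 265591/2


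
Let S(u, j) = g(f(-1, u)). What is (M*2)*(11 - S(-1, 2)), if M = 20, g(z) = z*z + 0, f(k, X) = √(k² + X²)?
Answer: 360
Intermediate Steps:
f(k, X) = √(X² + k²)
g(z) = z² (g(z) = z² + 0 = z²)
S(u, j) = 1 + u² (S(u, j) = (√(u² + (-1)²))² = (√(u² + 1))² = (√(1 + u²))² = 1 + u²)
(M*2)*(11 - S(-1, 2)) = (20*2)*(11 - (1 + (-1)²)) = 40*(11 - (1 + 1)) = 40*(11 - 1*2) = 40*(11 - 2) = 40*9 = 360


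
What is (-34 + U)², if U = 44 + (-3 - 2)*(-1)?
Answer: 225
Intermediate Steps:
U = 49 (U = 44 - 5*(-1) = 44 + 5 = 49)
(-34 + U)² = (-34 + 49)² = 15² = 225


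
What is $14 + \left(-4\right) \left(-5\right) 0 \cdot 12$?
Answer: $14$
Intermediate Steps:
$14 + \left(-4\right) \left(-5\right) 0 \cdot 12 = 14 + 20 \cdot 0 \cdot 12 = 14 + 0 \cdot 12 = 14 + 0 = 14$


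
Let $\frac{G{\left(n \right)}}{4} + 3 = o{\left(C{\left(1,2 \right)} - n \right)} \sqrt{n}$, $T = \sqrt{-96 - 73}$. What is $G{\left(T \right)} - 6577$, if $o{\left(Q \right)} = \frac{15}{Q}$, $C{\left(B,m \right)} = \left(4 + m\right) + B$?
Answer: $-6589 + \frac{30 \sqrt{13} \sqrt{i} \left(7 + 13 i\right)}{109} \approx -6593.2 + 14.034 i$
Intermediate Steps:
$C{\left(B,m \right)} = 4 + B + m$
$T = 13 i$ ($T = \sqrt{-169} = 13 i \approx 13.0 i$)
$G{\left(n \right)} = -12 + \frac{60 \sqrt{n}}{7 - n}$ ($G{\left(n \right)} = -12 + 4 \frac{15}{\left(4 + 1 + 2\right) - n} \sqrt{n} = -12 + 4 \frac{15}{7 - n} \sqrt{n} = -12 + 4 \frac{15 \sqrt{n}}{7 - n} = -12 + \frac{60 \sqrt{n}}{7 - n}$)
$G{\left(T \right)} - 6577 = \frac{12 \left(7 - 13 i - 5 \sqrt{13 i}\right)}{-7 + 13 i} - 6577 = 12 \frac{-7 - 13 i}{218} \left(7 - 13 i - 5 \sqrt{13} \sqrt{i}\right) - 6577 = \frac{6 \left(-7 - 13 i\right) \left(7 - 13 i - 5 \sqrt{13} \sqrt{i}\right)}{109} - 6577 = -6577 + \frac{6 \left(-7 - 13 i\right) \left(7 - 13 i - 5 \sqrt{13} \sqrt{i}\right)}{109}$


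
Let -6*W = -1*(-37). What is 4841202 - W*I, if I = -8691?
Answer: 9575215/2 ≈ 4.7876e+6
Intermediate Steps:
W = -37/6 (W = -(-1)*(-37)/6 = -⅙*37 = -37/6 ≈ -6.1667)
4841202 - W*I = 4841202 - (-37)*(-8691)/6 = 4841202 - 1*107189/2 = 4841202 - 107189/2 = 9575215/2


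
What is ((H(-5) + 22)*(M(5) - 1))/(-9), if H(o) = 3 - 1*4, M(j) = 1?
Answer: 0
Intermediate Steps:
H(o) = -1 (H(o) = 3 - 4 = -1)
((H(-5) + 22)*(M(5) - 1))/(-9) = ((-1 + 22)*(1 - 1))/(-9) = (21*0)*(-⅑) = 0*(-⅑) = 0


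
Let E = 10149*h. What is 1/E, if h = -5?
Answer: -1/50745 ≈ -1.9706e-5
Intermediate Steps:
E = -50745 (E = 10149*(-5) = -50745)
1/E = 1/(-50745) = -1/50745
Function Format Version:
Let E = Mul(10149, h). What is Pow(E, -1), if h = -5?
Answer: Rational(-1, 50745) ≈ -1.9706e-5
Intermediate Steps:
E = -50745 (E = Mul(10149, -5) = -50745)
Pow(E, -1) = Pow(-50745, -1) = Rational(-1, 50745)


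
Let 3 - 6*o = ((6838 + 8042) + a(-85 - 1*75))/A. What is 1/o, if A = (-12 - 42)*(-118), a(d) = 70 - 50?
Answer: 4779/527 ≈ 9.0683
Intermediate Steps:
a(d) = 20
A = 6372 (A = -54*(-118) = 6372)
o = 527/4779 (o = 1/2 - ((6838 + 8042) + 20)/(6*6372) = 1/2 - (14880 + 20)/(6*6372) = 1/2 - 7450/(3*6372) = 1/2 - 1/6*3725/1593 = 1/2 - 3725/9558 = 527/4779 ≈ 0.11027)
1/o = 1/(527/4779) = 4779/527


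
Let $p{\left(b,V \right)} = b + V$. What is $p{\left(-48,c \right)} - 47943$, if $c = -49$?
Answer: $-48040$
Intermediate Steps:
$p{\left(b,V \right)} = V + b$
$p{\left(-48,c \right)} - 47943 = \left(-49 - 48\right) - 47943 = -97 - 47943 = -48040$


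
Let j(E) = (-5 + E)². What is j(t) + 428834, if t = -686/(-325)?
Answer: 45296472971/105625 ≈ 4.2884e+5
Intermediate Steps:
t = 686/325 (t = -686*(-1/325) = 686/325 ≈ 2.1108)
j(t) + 428834 = (-5 + 686/325)² + 428834 = (-939/325)² + 428834 = 881721/105625 + 428834 = 45296472971/105625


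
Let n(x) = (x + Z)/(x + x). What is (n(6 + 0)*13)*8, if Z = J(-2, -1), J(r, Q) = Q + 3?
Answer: 208/3 ≈ 69.333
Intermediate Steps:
J(r, Q) = 3 + Q
Z = 2 (Z = 3 - 1 = 2)
n(x) = (2 + x)/(2*x) (n(x) = (x + 2)/(x + x) = (2 + x)/((2*x)) = (2 + x)*(1/(2*x)) = (2 + x)/(2*x))
(n(6 + 0)*13)*8 = (((2 + (6 + 0))/(2*(6 + 0)))*13)*8 = (((1/2)*(2 + 6)/6)*13)*8 = (((1/2)*(1/6)*8)*13)*8 = ((2/3)*13)*8 = (26/3)*8 = 208/3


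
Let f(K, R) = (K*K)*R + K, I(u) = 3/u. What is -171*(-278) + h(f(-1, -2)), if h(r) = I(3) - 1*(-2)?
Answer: 47541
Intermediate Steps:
f(K, R) = K + R*K**2 (f(K, R) = K**2*R + K = R*K**2 + K = K + R*K**2)
h(r) = 3 (h(r) = 3/3 - 1*(-2) = 3*(1/3) + 2 = 1 + 2 = 3)
-171*(-278) + h(f(-1, -2)) = -171*(-278) + 3 = 47538 + 3 = 47541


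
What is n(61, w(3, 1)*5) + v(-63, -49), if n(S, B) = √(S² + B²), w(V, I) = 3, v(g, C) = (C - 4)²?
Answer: 2809 + √3946 ≈ 2871.8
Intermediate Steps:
v(g, C) = (-4 + C)²
n(S, B) = √(B² + S²)
n(61, w(3, 1)*5) + v(-63, -49) = √((3*5)² + 61²) + (-4 - 49)² = √(15² + 3721) + (-53)² = √(225 + 3721) + 2809 = √3946 + 2809 = 2809 + √3946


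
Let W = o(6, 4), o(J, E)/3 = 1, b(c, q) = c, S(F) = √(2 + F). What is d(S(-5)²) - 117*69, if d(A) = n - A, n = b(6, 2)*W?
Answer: -8052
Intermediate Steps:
o(J, E) = 3 (o(J, E) = 3*1 = 3)
W = 3
n = 18 (n = 6*3 = 18)
d(A) = 18 - A
d(S(-5)²) - 117*69 = (18 - (√(2 - 5))²) - 117*69 = (18 - (√(-3))²) - 8073 = (18 - (I*√3)²) - 8073 = (18 - 1*(-3)) - 8073 = (18 + 3) - 8073 = 21 - 8073 = -8052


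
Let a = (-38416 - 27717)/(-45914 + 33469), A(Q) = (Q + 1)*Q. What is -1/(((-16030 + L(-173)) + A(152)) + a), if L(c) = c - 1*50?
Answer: -12445/87218468 ≈ -0.00014269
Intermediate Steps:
A(Q) = Q*(1 + Q) (A(Q) = (1 + Q)*Q = Q*(1 + Q))
L(c) = -50 + c (L(c) = c - 50 = -50 + c)
a = 66133/12445 (a = -66133/(-12445) = -66133*(-1/12445) = 66133/12445 ≈ 5.3140)
-1/(((-16030 + L(-173)) + A(152)) + a) = -1/(((-16030 + (-50 - 173)) + 152*(1 + 152)) + 66133/12445) = -1/(((-16030 - 223) + 152*153) + 66133/12445) = -1/((-16253 + 23256) + 66133/12445) = -1/(7003 + 66133/12445) = -1/87218468/12445 = -1*12445/87218468 = -12445/87218468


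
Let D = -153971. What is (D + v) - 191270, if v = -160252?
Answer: -505493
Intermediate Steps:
(D + v) - 191270 = (-153971 - 160252) - 191270 = -314223 - 191270 = -505493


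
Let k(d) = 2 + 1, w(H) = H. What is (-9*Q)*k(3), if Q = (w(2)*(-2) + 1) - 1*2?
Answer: 135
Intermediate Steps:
k(d) = 3
Q = -5 (Q = (2*(-2) + 1) - 1*2 = (-4 + 1) - 2 = -3 - 2 = -5)
(-9*Q)*k(3) = -9*(-5)*3 = 45*3 = 135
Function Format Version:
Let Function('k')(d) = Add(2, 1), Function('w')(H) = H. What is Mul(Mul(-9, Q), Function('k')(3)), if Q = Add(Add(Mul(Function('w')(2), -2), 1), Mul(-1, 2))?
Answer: 135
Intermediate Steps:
Function('k')(d) = 3
Q = -5 (Q = Add(Add(Mul(2, -2), 1), Mul(-1, 2)) = Add(Add(-4, 1), -2) = Add(-3, -2) = -5)
Mul(Mul(-9, Q), Function('k')(3)) = Mul(Mul(-9, -5), 3) = Mul(45, 3) = 135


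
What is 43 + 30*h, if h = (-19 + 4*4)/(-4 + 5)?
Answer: -47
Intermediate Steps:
h = -3 (h = (-19 + 16)/1 = -3*1 = -3)
43 + 30*h = 43 + 30*(-3) = 43 - 90 = -47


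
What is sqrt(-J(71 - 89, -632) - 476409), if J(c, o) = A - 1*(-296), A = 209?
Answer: I*sqrt(476914) ≈ 690.59*I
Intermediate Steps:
J(c, o) = 505 (J(c, o) = 209 - 1*(-296) = 209 + 296 = 505)
sqrt(-J(71 - 89, -632) - 476409) = sqrt(-1*505 - 476409) = sqrt(-505 - 476409) = sqrt(-476914) = I*sqrt(476914)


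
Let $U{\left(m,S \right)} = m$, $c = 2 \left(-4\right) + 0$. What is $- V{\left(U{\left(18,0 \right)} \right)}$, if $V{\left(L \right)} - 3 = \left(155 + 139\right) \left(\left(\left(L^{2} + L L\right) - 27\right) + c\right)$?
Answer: $-180225$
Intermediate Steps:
$c = -8$ ($c = -8 + 0 = -8$)
$V{\left(L \right)} = -10287 + 588 L^{2}$ ($V{\left(L \right)} = 3 + \left(155 + 139\right) \left(\left(\left(L^{2} + L L\right) - 27\right) - 8\right) = 3 + 294 \left(\left(\left(L^{2} + L^{2}\right) - 27\right) - 8\right) = 3 + 294 \left(\left(2 L^{2} - 27\right) - 8\right) = 3 + 294 \left(\left(-27 + 2 L^{2}\right) - 8\right) = 3 + 294 \left(-35 + 2 L^{2}\right) = 3 + \left(-10290 + 588 L^{2}\right) = -10287 + 588 L^{2}$)
$- V{\left(U{\left(18,0 \right)} \right)} = - (-10287 + 588 \cdot 18^{2}) = - (-10287 + 588 \cdot 324) = - (-10287 + 190512) = \left(-1\right) 180225 = -180225$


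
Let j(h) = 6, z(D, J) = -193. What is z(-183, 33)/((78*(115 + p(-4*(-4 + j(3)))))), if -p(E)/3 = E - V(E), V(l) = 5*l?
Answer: -193/1482 ≈ -0.13023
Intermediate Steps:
p(E) = 12*E (p(E) = -3*(E - 5*E) = -(-12)*E = 12*E)
z(-183, 33)/((78*(115 + p(-4*(-4 + j(3)))))) = -193*1/(78*(115 + 12*(-4*(-4 + 6)))) = -193*1/(78*(115 + 12*(-4*2))) = -193*1/(78*(115 + 12*(-8))) = -193*1/(78*(115 - 96)) = -193/(78*19) = -193/1482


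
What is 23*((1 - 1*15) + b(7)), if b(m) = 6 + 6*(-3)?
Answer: -598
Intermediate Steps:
b(m) = -12 (b(m) = 6 - 18 = -12)
23*((1 - 1*15) + b(7)) = 23*((1 - 1*15) - 12) = 23*((1 - 15) - 12) = 23*(-14 - 12) = 23*(-26) = -598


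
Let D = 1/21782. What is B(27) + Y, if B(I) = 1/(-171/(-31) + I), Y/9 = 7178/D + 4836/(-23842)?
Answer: 185812764327677/132048 ≈ 1.4072e+9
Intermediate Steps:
D = 1/21782 ≈ 4.5909e-5
Y = 1290366418914/917 (Y = 9*(7178/(1/21782) + 4836/(-23842)) = 9*(7178*21782 + 4836*(-1/23842)) = 9*(156351196 - 186/917) = 9*(143374046546/917) = 1290366418914/917 ≈ 1.4072e+9)
B(I) = 1/(171/31 + I) (B(I) = 1/(-171*(-1/31) + I) = 1/(171/31 + I))
B(27) + Y = 31/(171 + 31*27) + 1290366418914/917 = 31/(171 + 837) + 1290366418914/917 = 31/1008 + 1290366418914/917 = 185812764327677/132048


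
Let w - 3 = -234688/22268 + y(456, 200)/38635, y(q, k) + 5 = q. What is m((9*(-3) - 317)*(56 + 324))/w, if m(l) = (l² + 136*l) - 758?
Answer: -96616328249862355/42606286 ≈ -2.2677e+9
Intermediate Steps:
y(q, k) = -5 + q
m(l) = -758 + l² + 136*l
w = -85212572/11320055 (w = 3 + (-234688/22268 + (-5 + 456)/38635) = 3 + (-234688*1/22268 + 451*(1/38635)) = 3 + (-3088/293 + 451/38635) = 3 - 119172737/11320055 = -85212572/11320055 ≈ -7.5276)
m((9*(-3) - 317)*(56 + 324))/w = (-758 + ((9*(-3) - 317)*(56 + 324))² + 136*((9*(-3) - 317)*(56 + 324)))/(-85212572/11320055) = (-758 + ((-27 - 317)*380)² + 136*((-27 - 317)*380))*(-11320055/85212572) = (-758 + (-344*380)² + 136*(-344*380))*(-11320055/85212572) = (-758 + (-130720)² + 136*(-130720))*(-11320055/85212572) = (-758 + 17087718400 - 17777920)*(-11320055/85212572) = 17069939722*(-11320055/85212572) = -96616328249862355/42606286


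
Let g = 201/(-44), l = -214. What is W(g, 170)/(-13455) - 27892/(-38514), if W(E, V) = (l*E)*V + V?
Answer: -2211703885/190008819 ≈ -11.640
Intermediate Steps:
g = -201/44 (g = 201*(-1/44) = -201/44 ≈ -4.5682)
W(E, V) = V - 214*E*V (W(E, V) = (-214*E)*V + V = -214*E*V + V = V - 214*E*V)
W(g, 170)/(-13455) - 27892/(-38514) = (170*(1 - 214*(-201/44)))/(-13455) - 27892/(-38514) = (170*(1 + 21507/22))*(-1/13455) - 27892*(-1/38514) = (170*(21529/22))*(-1/13455) + 13946/19257 = (1829965/11)*(-1/13455) + 13946/19257 = -365993/29601 + 13946/19257 = -2211703885/190008819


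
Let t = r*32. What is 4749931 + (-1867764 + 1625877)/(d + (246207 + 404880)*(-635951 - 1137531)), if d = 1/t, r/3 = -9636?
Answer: 5073657355697834731675627/1068153907014146305 ≈ 4.7499e+6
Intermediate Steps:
r = -28908 (r = 3*(-9636) = -28908)
t = -925056 (t = -28908*32 = -925056)
d = -1/925056 (d = 1/(-925056) = -1/925056 ≈ -1.0810e-6)
4749931 + (-1867764 + 1625877)/(d + (246207 + 404880)*(-635951 - 1137531)) = 4749931 + (-1867764 + 1625877)/(-1/925056 + (246207 + 404880)*(-635951 - 1137531)) = 4749931 - 241887/(-1/925056 + 651087*(-1773482)) = 4749931 - 241887/(-1/925056 - 1154691074934) = 4749931 - 241887/(-1068153907014146305/925056) = 4749931 - 241887*(-925056/1068153907014146305) = 4749931 + 223759020672/1068153907014146305 = 5073657355697834731675627/1068153907014146305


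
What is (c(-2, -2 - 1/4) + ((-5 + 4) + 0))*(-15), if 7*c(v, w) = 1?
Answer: 90/7 ≈ 12.857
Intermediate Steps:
c(v, w) = ⅐ (c(v, w) = (⅐)*1 = ⅐)
(c(-2, -2 - 1/4) + ((-5 + 4) + 0))*(-15) = (⅐ + ((-5 + 4) + 0))*(-15) = (⅐ + (-1 + 0))*(-15) = (⅐ - 1)*(-15) = -6/7*(-15) = 90/7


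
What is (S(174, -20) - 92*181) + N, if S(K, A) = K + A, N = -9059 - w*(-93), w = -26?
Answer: -27975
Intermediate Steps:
N = -11477 (N = -9059 - (-26)*(-93) = -9059 - 1*2418 = -9059 - 2418 = -11477)
S(K, A) = A + K
(S(174, -20) - 92*181) + N = ((-20 + 174) - 92*181) - 11477 = (154 - 16652) - 11477 = -16498 - 11477 = -27975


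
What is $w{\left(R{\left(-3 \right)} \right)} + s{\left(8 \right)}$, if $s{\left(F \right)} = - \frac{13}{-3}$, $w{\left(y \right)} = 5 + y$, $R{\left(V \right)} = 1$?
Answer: $\frac{31}{3} \approx 10.333$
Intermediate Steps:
$s{\left(F \right)} = \frac{13}{3}$ ($s{\left(F \right)} = \left(-13\right) \left(- \frac{1}{3}\right) = \frac{13}{3}$)
$w{\left(R{\left(-3 \right)} \right)} + s{\left(8 \right)} = \left(5 + 1\right) + \frac{13}{3} = 6 + \frac{13}{3} = \frac{31}{3}$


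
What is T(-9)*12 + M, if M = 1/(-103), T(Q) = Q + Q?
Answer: -22249/103 ≈ -216.01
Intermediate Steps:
T(Q) = 2*Q
M = -1/103 ≈ -0.0097087
T(-9)*12 + M = (2*(-9))*12 - 1/103 = -18*12 - 1/103 = -216 - 1/103 = -22249/103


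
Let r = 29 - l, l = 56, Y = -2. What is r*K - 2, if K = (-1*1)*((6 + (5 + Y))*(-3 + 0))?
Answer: -731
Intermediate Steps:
r = -27 (r = 29 - 1*56 = 29 - 56 = -27)
K = 27 (K = (-1*1)*((6 + (5 - 2))*(-3 + 0)) = -(6 + 3)*(-3) = -9*(-3) = -1*(-27) = 27)
r*K - 2 = -27*27 - 2 = -729 - 2 = -731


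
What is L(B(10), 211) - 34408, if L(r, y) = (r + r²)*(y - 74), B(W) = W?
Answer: -19338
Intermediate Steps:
L(r, y) = (-74 + y)*(r + r²) (L(r, y) = (r + r²)*(-74 + y) = (-74 + y)*(r + r²))
L(B(10), 211) - 34408 = 10*(-74 + 211 - 74*10 + 10*211) - 34408 = 10*(-74 + 211 - 740 + 2110) - 34408 = 10*1507 - 34408 = 15070 - 34408 = -19338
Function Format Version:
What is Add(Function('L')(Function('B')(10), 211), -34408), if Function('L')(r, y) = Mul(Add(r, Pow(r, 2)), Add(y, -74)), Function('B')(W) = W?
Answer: -19338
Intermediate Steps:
Function('L')(r, y) = Mul(Add(-74, y), Add(r, Pow(r, 2))) (Function('L')(r, y) = Mul(Add(r, Pow(r, 2)), Add(-74, y)) = Mul(Add(-74, y), Add(r, Pow(r, 2))))
Add(Function('L')(Function('B')(10), 211), -34408) = Add(Mul(10, Add(-74, 211, Mul(-74, 10), Mul(10, 211))), -34408) = Add(Mul(10, Add(-74, 211, -740, 2110)), -34408) = Add(Mul(10, 1507), -34408) = Add(15070, -34408) = -19338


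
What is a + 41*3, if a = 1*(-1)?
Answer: 122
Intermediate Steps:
a = -1
a + 41*3 = -1 + 41*3 = -1 + 123 = 122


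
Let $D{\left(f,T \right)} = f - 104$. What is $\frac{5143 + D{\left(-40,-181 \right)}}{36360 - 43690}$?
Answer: $- \frac{4999}{7330} \approx -0.68199$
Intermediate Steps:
$D{\left(f,T \right)} = -104 + f$
$\frac{5143 + D{\left(-40,-181 \right)}}{36360 - 43690} = \frac{5143 - 144}{36360 - 43690} = \frac{5143 - 144}{-7330} = 4999 \left(- \frac{1}{7330}\right) = - \frac{4999}{7330}$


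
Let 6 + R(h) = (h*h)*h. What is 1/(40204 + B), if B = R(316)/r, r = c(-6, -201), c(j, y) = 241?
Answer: 241/41243654 ≈ 5.8433e-6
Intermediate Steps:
r = 241
R(h) = -6 + h³ (R(h) = -6 + (h*h)*h = -6 + h²*h = -6 + h³)
B = 31554490/241 (B = (-6 + 316³)/241 = (-6 + 31554496)*(1/241) = 31554490*(1/241) = 31554490/241 ≈ 1.3093e+5)
1/(40204 + B) = 1/(40204 + 31554490/241) = 1/(41243654/241) = 241/41243654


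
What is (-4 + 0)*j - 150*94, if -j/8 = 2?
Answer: -14036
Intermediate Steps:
j = -16 (j = -8*2 = -16)
(-4 + 0)*j - 150*94 = (-4 + 0)*(-16) - 150*94 = -4*(-16) - 14100 = 64 - 14100 = -14036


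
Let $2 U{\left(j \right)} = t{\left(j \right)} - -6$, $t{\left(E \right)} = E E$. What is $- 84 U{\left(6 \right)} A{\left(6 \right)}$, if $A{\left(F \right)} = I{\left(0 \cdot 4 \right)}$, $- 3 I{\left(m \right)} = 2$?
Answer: $1176$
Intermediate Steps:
$I{\left(m \right)} = - \frac{2}{3}$ ($I{\left(m \right)} = \left(- \frac{1}{3}\right) 2 = - \frac{2}{3}$)
$A{\left(F \right)} = - \frac{2}{3}$
$t{\left(E \right)} = E^{2}$
$U{\left(j \right)} = 3 + \frac{j^{2}}{2}$ ($U{\left(j \right)} = \frac{j^{2} - -6}{2} = \frac{j^{2} + 6}{2} = \frac{6 + j^{2}}{2} = 3 + \frac{j^{2}}{2}$)
$- 84 U{\left(6 \right)} A{\left(6 \right)} = - 84 \left(3 + \frac{6^{2}}{2}\right) \left(- \frac{2}{3}\right) = - 84 \left(3 + \frac{1}{2} \cdot 36\right) \left(- \frac{2}{3}\right) = - 84 \left(3 + 18\right) \left(- \frac{2}{3}\right) = \left(-84\right) 21 \left(- \frac{2}{3}\right) = \left(-1764\right) \left(- \frac{2}{3}\right) = 1176$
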